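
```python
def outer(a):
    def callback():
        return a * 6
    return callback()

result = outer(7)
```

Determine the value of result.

Step 1: outer(7) binds parameter a = 7.
Step 2: callback() accesses a = 7 from enclosing scope.
Step 3: result = 7 * 6 = 42

The answer is 42.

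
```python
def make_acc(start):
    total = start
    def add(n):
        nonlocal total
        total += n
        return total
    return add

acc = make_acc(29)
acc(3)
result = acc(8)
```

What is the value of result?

Step 1: make_acc(29) creates closure with total = 29.
Step 2: First acc(3): total = 29 + 3 = 32.
Step 3: Second acc(8): total = 32 + 8 = 40. result = 40

The answer is 40.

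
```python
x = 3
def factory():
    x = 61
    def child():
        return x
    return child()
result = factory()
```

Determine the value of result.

Step 1: x = 3 globally, but factory() defines x = 61 locally.
Step 2: child() looks up x. Not in local scope, so checks enclosing scope (factory) and finds x = 61.
Step 3: result = 61

The answer is 61.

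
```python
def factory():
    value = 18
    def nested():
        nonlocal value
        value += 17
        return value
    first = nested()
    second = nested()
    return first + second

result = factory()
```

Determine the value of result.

Step 1: value starts at 18.
Step 2: First call: value = 18 + 17 = 35, returns 35.
Step 3: Second call: value = 35 + 17 = 52, returns 52.
Step 4: result = 35 + 52 = 87

The answer is 87.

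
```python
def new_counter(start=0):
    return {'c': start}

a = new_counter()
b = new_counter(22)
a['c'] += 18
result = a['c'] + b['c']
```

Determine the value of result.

Step 1: new_counter() returns a new dict each call (immutable default 0).
Step 2: a = {'c': 0}, b = {'c': 22}.
Step 3: a['c'] += 18 = 18. result = 18 + 22 = 40

The answer is 40.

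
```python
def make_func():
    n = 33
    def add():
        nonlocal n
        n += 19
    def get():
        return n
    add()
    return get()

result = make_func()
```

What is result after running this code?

Step 1: n = 33. add() modifies it via nonlocal, get() reads it.
Step 2: add() makes n = 33 + 19 = 52.
Step 3: get() returns 52. result = 52

The answer is 52.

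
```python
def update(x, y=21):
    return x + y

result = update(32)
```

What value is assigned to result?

Step 1: update(32) uses default y = 21.
Step 2: Returns 32 + 21 = 53.
Step 3: result = 53

The answer is 53.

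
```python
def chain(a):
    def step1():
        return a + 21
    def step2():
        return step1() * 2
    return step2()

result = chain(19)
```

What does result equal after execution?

Step 1: chain(19) captures a = 19.
Step 2: step2() calls step1() which returns 19 + 21 = 40.
Step 3: step2() returns 40 * 2 = 80

The answer is 80.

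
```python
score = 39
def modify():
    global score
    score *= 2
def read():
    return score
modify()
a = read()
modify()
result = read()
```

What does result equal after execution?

Step 1: score = 39.
Step 2: First modify(): score = 39 * 2 = 78.
Step 3: Second modify(): score = 78 * 2 = 156.
Step 4: read() returns 156

The answer is 156.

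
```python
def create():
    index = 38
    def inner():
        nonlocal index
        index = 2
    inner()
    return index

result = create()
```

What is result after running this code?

Step 1: create() sets index = 38.
Step 2: inner() uses nonlocal to reassign index = 2.
Step 3: result = 2

The answer is 2.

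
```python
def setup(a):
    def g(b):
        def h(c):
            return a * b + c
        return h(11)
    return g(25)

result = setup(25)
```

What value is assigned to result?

Step 1: a = 25, b = 25, c = 11.
Step 2: h() computes a * b + c = 25 * 25 + 11 = 636.
Step 3: result = 636

The answer is 636.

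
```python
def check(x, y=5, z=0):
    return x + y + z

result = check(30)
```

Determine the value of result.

Step 1: check(30) uses defaults y = 5, z = 0.
Step 2: Returns 30 + 5 + 0 = 35.
Step 3: result = 35

The answer is 35.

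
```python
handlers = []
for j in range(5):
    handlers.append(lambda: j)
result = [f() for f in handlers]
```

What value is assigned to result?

Step 1: All 5 lambdas share the same variable j.
Step 2: After the loop, j = 4.
Step 3: Each call returns 4. result = [4, 4, 4, 4, 4]

The answer is [4, 4, 4, 4, 4].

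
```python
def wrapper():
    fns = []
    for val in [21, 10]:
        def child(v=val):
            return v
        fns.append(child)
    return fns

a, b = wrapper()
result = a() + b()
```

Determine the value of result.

Step 1: Default argument v=val captures val at each iteration.
Step 2: a() returns 21 (captured at first iteration), b() returns 10 (captured at second).
Step 3: result = 21 + 10 = 31

The answer is 31.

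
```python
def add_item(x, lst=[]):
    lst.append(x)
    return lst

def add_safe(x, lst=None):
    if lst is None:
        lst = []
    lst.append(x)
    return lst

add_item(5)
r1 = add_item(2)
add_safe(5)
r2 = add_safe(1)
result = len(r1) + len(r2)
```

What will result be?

Step 1: add_item shares mutable default: after 2 calls, lst = [5, 2], len = 2.
Step 2: add_safe creates fresh list each time: r2 = [1], len = 1.
Step 3: result = 2 + 1 = 3

The answer is 3.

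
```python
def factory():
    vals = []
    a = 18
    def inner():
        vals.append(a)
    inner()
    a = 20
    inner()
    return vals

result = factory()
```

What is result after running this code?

Step 1: a = 18. inner() appends current a to vals.
Step 2: First inner(): appends 18. Then a = 20.
Step 3: Second inner(): appends 20 (closure sees updated a). result = [18, 20]

The answer is [18, 20].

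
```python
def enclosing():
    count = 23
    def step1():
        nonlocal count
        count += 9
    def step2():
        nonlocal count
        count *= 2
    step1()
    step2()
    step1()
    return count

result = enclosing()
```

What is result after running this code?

Step 1: count = 23.
Step 2: step1(): count = 23 + 9 = 32.
Step 3: step2(): count = 32 * 2 = 64.
Step 4: step1(): count = 64 + 9 = 73. result = 73

The answer is 73.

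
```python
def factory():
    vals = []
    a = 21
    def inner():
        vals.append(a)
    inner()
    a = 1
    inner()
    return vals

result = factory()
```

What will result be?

Step 1: a = 21. inner() appends current a to vals.
Step 2: First inner(): appends 21. Then a = 1.
Step 3: Second inner(): appends 1 (closure sees updated a). result = [21, 1]

The answer is [21, 1].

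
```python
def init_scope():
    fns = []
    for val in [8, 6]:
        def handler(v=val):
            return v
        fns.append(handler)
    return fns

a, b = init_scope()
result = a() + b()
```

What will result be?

Step 1: Default argument v=val captures val at each iteration.
Step 2: a() returns 8 (captured at first iteration), b() returns 6 (captured at second).
Step 3: result = 8 + 6 = 14

The answer is 14.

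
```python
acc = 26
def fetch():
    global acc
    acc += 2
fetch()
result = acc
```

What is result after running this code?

Step 1: acc = 26 globally.
Step 2: fetch() modifies global acc: acc += 2 = 28.
Step 3: result = 28

The answer is 28.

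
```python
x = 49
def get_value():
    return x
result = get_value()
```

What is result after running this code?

Step 1: x = 49 is defined in the global scope.
Step 2: get_value() looks up x. No local x exists, so Python checks the global scope via LEGB rule and finds x = 49.
Step 3: result = 49

The answer is 49.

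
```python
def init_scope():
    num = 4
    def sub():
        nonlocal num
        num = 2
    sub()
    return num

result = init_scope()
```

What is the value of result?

Step 1: init_scope() sets num = 4.
Step 2: sub() uses nonlocal to reassign num = 2.
Step 3: result = 2

The answer is 2.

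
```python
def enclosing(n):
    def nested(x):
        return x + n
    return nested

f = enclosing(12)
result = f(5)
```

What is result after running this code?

Step 1: enclosing(12) creates a closure that captures n = 12.
Step 2: f(5) calls the closure with x = 5, returning 5 + 12 = 17.
Step 3: result = 17

The answer is 17.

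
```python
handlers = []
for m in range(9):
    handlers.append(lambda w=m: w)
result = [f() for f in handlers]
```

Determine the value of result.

Step 1: Default arg w=m captures m at each iteration.
Step 2: Each lambda has its own default: 0, 1, ..., 8.
Step 3: result = [0, 1, 2, 3, 4, 5, 6, 7, 8]

The answer is [0, 1, 2, 3, 4, 5, 6, 7, 8].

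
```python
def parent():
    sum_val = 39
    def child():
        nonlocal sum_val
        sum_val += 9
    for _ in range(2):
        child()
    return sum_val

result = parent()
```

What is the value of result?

Step 1: sum_val = 39.
Step 2: child() is called 2 times in a loop, each adding 9 via nonlocal.
Step 3: sum_val = 39 + 9 * 2 = 57

The answer is 57.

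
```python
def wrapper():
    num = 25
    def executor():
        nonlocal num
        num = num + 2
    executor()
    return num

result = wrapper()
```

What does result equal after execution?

Step 1: wrapper() sets num = 25.
Step 2: executor() uses nonlocal to modify num in wrapper's scope: num = 25 + 2 = 27.
Step 3: wrapper() returns the modified num = 27

The answer is 27.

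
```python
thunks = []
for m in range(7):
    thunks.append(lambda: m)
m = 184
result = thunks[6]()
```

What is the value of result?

Step 1: Lambdas capture the variable m by reference, not by value.
Step 2: After the loop, m is reassigned to 184.
Step 3: thunks[6]() looks up the current m = 184. result = 184

The answer is 184.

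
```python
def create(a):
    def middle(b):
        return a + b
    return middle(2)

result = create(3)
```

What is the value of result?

Step 1: create(3) passes a = 3.
Step 2: middle(2) has b = 2, reads a = 3 from enclosing.
Step 3: result = 3 + 2 = 5

The answer is 5.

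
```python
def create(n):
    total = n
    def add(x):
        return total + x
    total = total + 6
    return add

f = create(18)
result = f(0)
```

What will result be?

Step 1: create(18) sets total = 18, then total = 18 + 6 = 24.
Step 2: Closures capture by reference, so add sees total = 24.
Step 3: f(0) returns 24 + 0 = 24

The answer is 24.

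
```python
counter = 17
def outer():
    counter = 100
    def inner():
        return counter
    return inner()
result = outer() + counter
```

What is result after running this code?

Step 1: Global counter = 17. outer() shadows with counter = 100.
Step 2: inner() returns enclosing counter = 100. outer() = 100.
Step 3: result = 100 + global counter (17) = 117

The answer is 117.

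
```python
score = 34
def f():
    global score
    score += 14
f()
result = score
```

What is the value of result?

Step 1: score = 34 globally.
Step 2: f() modifies global score: score += 14 = 48.
Step 3: result = 48

The answer is 48.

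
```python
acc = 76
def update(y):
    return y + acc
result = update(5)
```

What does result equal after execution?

Step 1: acc = 76 is defined globally.
Step 2: update(5) uses parameter y = 5 and looks up acc from global scope = 76.
Step 3: result = 5 + 76 = 81

The answer is 81.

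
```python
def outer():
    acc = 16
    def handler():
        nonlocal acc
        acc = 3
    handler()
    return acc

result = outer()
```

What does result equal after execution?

Step 1: outer() sets acc = 16.
Step 2: handler() uses nonlocal to reassign acc = 3.
Step 3: result = 3

The answer is 3.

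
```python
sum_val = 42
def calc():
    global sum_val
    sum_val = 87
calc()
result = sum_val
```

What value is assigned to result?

Step 1: sum_val = 42 globally.
Step 2: calc() declares global sum_val and sets it to 87.
Step 3: After calc(), global sum_val = 87. result = 87

The answer is 87.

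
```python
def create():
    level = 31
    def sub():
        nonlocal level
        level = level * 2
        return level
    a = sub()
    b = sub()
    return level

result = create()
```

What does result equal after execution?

Step 1: level starts at 31.
Step 2: First sub(): level = 31 * 2 = 62.
Step 3: Second sub(): level = 62 * 2 = 124.
Step 4: result = 124

The answer is 124.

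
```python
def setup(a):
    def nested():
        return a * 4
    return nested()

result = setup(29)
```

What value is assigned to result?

Step 1: setup(29) binds parameter a = 29.
Step 2: nested() accesses a = 29 from enclosing scope.
Step 3: result = 29 * 4 = 116

The answer is 116.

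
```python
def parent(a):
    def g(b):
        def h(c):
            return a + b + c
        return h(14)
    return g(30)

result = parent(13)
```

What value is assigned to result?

Step 1: a = 13, b = 30, c = 14 across three nested scopes.
Step 2: h() accesses all three via LEGB rule.
Step 3: result = 13 + 30 + 14 = 57

The answer is 57.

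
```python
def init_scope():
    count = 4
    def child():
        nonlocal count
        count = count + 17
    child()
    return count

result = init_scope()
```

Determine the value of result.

Step 1: init_scope() sets count = 4.
Step 2: child() uses nonlocal to modify count in init_scope's scope: count = 4 + 17 = 21.
Step 3: init_scope() returns the modified count = 21

The answer is 21.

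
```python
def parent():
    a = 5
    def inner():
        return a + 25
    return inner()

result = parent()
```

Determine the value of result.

Step 1: parent() defines a = 5.
Step 2: inner() reads a = 5 from enclosing scope, returns 5 + 25 = 30.
Step 3: result = 30

The answer is 30.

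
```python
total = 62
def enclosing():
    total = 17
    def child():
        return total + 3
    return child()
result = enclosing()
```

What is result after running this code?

Step 1: enclosing() shadows global total with total = 17.
Step 2: child() finds total = 17 in enclosing scope, computes 17 + 3 = 20.
Step 3: result = 20

The answer is 20.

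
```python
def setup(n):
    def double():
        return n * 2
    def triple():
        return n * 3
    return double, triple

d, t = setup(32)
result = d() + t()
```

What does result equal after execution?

Step 1: Both closures capture the same n = 32.
Step 2: d() = 32 * 2 = 64, t() = 32 * 3 = 96.
Step 3: result = 64 + 96 = 160

The answer is 160.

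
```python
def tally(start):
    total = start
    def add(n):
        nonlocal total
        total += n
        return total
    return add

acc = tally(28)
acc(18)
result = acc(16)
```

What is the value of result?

Step 1: tally(28) creates closure with total = 28.
Step 2: First acc(18): total = 28 + 18 = 46.
Step 3: Second acc(16): total = 46 + 16 = 62. result = 62

The answer is 62.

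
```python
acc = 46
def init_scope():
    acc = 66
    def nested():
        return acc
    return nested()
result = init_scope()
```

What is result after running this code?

Step 1: acc = 46 globally, but init_scope() defines acc = 66 locally.
Step 2: nested() looks up acc. Not in local scope, so checks enclosing scope (init_scope) and finds acc = 66.
Step 3: result = 66

The answer is 66.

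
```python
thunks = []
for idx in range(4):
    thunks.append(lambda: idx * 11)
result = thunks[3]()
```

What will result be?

Step 1: All lambdas reference the same variable idx (late binding).
Step 2: After the loop, idx = 3. Every lambda returns idx * 11.
Step 3: thunks[3]() = 3 * 11 = 33

The answer is 33.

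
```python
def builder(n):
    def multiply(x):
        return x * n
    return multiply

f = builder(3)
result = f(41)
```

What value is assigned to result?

Step 1: builder(3) returns multiply closure with n = 3.
Step 2: f(41) computes 41 * 3 = 123.
Step 3: result = 123

The answer is 123.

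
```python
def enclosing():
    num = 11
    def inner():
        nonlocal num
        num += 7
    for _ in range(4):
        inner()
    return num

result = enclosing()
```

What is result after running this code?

Step 1: num = 11.
Step 2: inner() is called 4 times in a loop, each adding 7 via nonlocal.
Step 3: num = 11 + 7 * 4 = 39

The answer is 39.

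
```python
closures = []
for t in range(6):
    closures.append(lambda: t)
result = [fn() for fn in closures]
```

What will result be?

Step 1: All 6 lambdas share the same variable t.
Step 2: After the loop, t = 5.
Step 3: Each call returns 5. result = [5, 5, 5, 5, 5, 5]

The answer is [5, 5, 5, 5, 5, 5].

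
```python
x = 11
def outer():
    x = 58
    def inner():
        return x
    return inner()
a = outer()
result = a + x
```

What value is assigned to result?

Step 1: outer() has local x = 58. inner() reads from enclosing.
Step 2: outer() returns 58. Global x = 11 unchanged.
Step 3: result = 58 + 11 = 69

The answer is 69.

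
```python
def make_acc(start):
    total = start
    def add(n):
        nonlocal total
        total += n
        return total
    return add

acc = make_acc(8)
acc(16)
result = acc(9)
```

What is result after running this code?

Step 1: make_acc(8) creates closure with total = 8.
Step 2: First acc(16): total = 8 + 16 = 24.
Step 3: Second acc(9): total = 24 + 9 = 33. result = 33

The answer is 33.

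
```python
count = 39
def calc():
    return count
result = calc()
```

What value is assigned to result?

Step 1: count = 39 is defined in the global scope.
Step 2: calc() looks up count. No local count exists, so Python checks the global scope via LEGB rule and finds count = 39.
Step 3: result = 39

The answer is 39.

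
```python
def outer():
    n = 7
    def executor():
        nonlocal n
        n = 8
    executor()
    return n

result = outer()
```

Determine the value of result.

Step 1: outer() sets n = 7.
Step 2: executor() uses nonlocal to reassign n = 8.
Step 3: result = 8

The answer is 8.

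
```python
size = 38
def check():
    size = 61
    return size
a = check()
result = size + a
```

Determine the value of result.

Step 1: Global size = 38. check() returns local size = 61.
Step 2: a = 61. Global size still = 38.
Step 3: result = 38 + 61 = 99

The answer is 99.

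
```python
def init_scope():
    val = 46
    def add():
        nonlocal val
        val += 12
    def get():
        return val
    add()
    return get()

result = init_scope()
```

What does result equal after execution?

Step 1: val = 46. add() modifies it via nonlocal, get() reads it.
Step 2: add() makes val = 46 + 12 = 58.
Step 3: get() returns 58. result = 58

The answer is 58.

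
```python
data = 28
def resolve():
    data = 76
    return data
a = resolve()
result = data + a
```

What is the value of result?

Step 1: Global data = 28. resolve() returns local data = 76.
Step 2: a = 76. Global data still = 28.
Step 3: result = 28 + 76 = 104

The answer is 104.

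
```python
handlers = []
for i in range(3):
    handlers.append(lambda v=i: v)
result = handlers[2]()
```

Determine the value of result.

Step 1: Default argument v=i captures i's value at each iteration.
Step 2: handlers[2] captured v = 2 when i was 2.
Step 3: result = 2

The answer is 2.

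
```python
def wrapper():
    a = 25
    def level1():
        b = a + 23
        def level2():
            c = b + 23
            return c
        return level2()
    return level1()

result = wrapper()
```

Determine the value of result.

Step 1: a = 25. b = a + 23 = 48.
Step 2: c = b + 23 = 48 + 23 = 71.
Step 3: result = 71

The answer is 71.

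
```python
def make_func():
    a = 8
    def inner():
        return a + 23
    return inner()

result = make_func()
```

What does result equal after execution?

Step 1: make_func() defines a = 8.
Step 2: inner() reads a = 8 from enclosing scope, returns 8 + 23 = 31.
Step 3: result = 31

The answer is 31.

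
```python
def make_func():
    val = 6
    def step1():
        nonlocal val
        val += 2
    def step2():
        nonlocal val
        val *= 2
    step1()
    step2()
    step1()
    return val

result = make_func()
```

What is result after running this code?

Step 1: val = 6.
Step 2: step1(): val = 6 + 2 = 8.
Step 3: step2(): val = 8 * 2 = 16.
Step 4: step1(): val = 16 + 2 = 18. result = 18

The answer is 18.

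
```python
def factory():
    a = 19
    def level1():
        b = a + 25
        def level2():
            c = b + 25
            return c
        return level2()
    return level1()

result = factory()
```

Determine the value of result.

Step 1: a = 19. b = a + 25 = 44.
Step 2: c = b + 25 = 44 + 25 = 69.
Step 3: result = 69

The answer is 69.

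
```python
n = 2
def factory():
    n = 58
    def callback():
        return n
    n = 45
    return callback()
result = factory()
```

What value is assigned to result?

Step 1: factory() sets n = 58, then later n = 45.
Step 2: callback() is called after n is reassigned to 45. Closures capture variables by reference, not by value.
Step 3: result = 45

The answer is 45.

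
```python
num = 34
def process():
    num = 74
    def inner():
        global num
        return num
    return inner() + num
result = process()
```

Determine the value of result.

Step 1: Global num = 34. process() shadows with local num = 74.
Step 2: inner() uses global keyword, so inner() returns global num = 34.
Step 3: process() returns 34 + 74 = 108

The answer is 108.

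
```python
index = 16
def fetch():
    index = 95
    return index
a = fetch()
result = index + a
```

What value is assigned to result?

Step 1: Global index = 16. fetch() returns local index = 95.
Step 2: a = 95. Global index still = 16.
Step 3: result = 16 + 95 = 111

The answer is 111.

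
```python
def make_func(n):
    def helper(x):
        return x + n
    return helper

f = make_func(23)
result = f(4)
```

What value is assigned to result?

Step 1: make_func(23) creates a closure that captures n = 23.
Step 2: f(4) calls the closure with x = 4, returning 4 + 23 = 27.
Step 3: result = 27

The answer is 27.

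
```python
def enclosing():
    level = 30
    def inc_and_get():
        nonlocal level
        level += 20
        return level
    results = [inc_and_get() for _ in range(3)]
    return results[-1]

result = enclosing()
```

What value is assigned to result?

Step 1: level = 30.
Step 2: Three calls to inc_and_get(), each adding 20.
Step 3: Last value = 30 + 20 * 3 = 90

The answer is 90.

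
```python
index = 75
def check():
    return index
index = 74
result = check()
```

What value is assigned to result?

Step 1: index is first set to 75, then reassigned to 74.
Step 2: check() is called after the reassignment, so it looks up the current global index = 74.
Step 3: result = 74

The answer is 74.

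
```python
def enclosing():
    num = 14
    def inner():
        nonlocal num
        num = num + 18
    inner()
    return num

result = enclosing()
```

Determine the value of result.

Step 1: enclosing() sets num = 14.
Step 2: inner() uses nonlocal to modify num in enclosing's scope: num = 14 + 18 = 32.
Step 3: enclosing() returns the modified num = 32

The answer is 32.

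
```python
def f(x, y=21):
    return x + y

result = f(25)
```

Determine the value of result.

Step 1: f(25) uses default y = 21.
Step 2: Returns 25 + 21 = 46.
Step 3: result = 46

The answer is 46.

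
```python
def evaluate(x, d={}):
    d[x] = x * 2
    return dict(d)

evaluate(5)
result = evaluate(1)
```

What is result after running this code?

Step 1: Mutable default dict is shared across calls.
Step 2: First call adds 5: 10. Second call adds 1: 2.
Step 3: result = {5: 10, 1: 2}

The answer is {5: 10, 1: 2}.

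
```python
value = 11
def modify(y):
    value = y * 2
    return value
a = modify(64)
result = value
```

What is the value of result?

Step 1: Global value = 11.
Step 2: modify(64) creates local value = 64 * 2 = 128.
Step 3: Global value unchanged because no global keyword. result = 11

The answer is 11.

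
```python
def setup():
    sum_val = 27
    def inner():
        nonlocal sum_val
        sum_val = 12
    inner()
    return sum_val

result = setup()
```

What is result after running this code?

Step 1: setup() sets sum_val = 27.
Step 2: inner() uses nonlocal to reassign sum_val = 12.
Step 3: result = 12

The answer is 12.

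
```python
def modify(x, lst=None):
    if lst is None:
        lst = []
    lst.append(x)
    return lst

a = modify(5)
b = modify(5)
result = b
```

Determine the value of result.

Step 1: None default with guard creates a NEW list each call.
Step 2: a = [5] (fresh list). b = [5] (another fresh list).
Step 3: result = [5] (this is the fix for mutable default)

The answer is [5].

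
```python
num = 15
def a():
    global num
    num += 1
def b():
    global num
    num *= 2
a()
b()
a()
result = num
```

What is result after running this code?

Step 1: num = 15.
Step 2: a(): num = 15 + 1 = 16.
Step 3: b(): num = 16 * 2 = 32.
Step 4: a(): num = 32 + 1 = 33

The answer is 33.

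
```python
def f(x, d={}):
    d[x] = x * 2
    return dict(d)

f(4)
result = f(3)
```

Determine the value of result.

Step 1: Mutable default dict is shared across calls.
Step 2: First call adds 4: 8. Second call adds 3: 6.
Step 3: result = {4: 8, 3: 6}

The answer is {4: 8, 3: 6}.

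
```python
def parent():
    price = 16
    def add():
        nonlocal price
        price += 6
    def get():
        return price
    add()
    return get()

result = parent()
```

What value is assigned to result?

Step 1: price = 16. add() modifies it via nonlocal, get() reads it.
Step 2: add() makes price = 16 + 6 = 22.
Step 3: get() returns 22. result = 22

The answer is 22.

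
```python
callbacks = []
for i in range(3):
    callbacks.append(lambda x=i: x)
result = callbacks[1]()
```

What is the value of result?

Step 1: Default argument x=i captures i's value at each iteration.
Step 2: callbacks[1] captured x = 1 when i was 1.
Step 3: result = 1

The answer is 1.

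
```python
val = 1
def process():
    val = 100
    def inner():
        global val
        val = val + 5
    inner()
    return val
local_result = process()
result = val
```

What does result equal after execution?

Step 1: Global val = 1. process() creates local val = 100.
Step 2: inner() declares global val and adds 5: global val = 1 + 5 = 6.
Step 3: process() returns its local val = 100 (unaffected by inner).
Step 4: result = global val = 6

The answer is 6.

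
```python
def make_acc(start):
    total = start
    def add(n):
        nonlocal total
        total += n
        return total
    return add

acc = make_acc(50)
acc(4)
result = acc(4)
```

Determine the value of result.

Step 1: make_acc(50) creates closure with total = 50.
Step 2: First acc(4): total = 50 + 4 = 54.
Step 3: Second acc(4): total = 54 + 4 = 58. result = 58

The answer is 58.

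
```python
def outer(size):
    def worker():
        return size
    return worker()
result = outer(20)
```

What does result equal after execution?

Step 1: outer(20) binds parameter size = 20.
Step 2: worker() looks up size in enclosing scope and finds the parameter size = 20.
Step 3: result = 20

The answer is 20.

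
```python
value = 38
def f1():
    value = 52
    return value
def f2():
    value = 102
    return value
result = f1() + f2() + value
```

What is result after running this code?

Step 1: Each function shadows global value with its own local.
Step 2: f1() returns 52, f2() returns 102.
Step 3: Global value = 38 is unchanged. result = 52 + 102 + 38 = 192

The answer is 192.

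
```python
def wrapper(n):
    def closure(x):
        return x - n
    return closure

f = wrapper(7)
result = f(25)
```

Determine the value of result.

Step 1: wrapper(7) creates a closure capturing n = 7.
Step 2: f(25) computes 25 - 7 = 18.
Step 3: result = 18

The answer is 18.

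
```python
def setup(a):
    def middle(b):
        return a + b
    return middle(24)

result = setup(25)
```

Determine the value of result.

Step 1: setup(25) passes a = 25.
Step 2: middle(24) has b = 24, reads a = 25 from enclosing.
Step 3: result = 25 + 24 = 49

The answer is 49.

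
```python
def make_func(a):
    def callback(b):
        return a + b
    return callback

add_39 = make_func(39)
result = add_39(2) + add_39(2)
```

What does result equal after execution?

Step 1: add_39 captures a = 39.
Step 2: add_39(2) = 39 + 2 = 41, called twice.
Step 3: result = 41 + 41 = 82

The answer is 82.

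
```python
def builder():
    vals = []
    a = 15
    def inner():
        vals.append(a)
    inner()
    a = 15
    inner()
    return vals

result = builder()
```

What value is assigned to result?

Step 1: a = 15. inner() appends current a to vals.
Step 2: First inner(): appends 15. Then a = 15.
Step 3: Second inner(): appends 15 (closure sees updated a). result = [15, 15]

The answer is [15, 15].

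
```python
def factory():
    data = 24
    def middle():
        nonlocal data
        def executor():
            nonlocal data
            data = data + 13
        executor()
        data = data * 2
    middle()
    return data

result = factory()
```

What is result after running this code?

Step 1: data = 24.
Step 2: executor() adds 13: data = 24 + 13 = 37.
Step 3: middle() doubles: data = 37 * 2 = 74.
Step 4: result = 74

The answer is 74.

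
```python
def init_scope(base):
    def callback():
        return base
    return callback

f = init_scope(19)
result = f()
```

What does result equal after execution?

Step 1: init_scope(19) creates closure capturing base = 19.
Step 2: f() returns the captured base = 19.
Step 3: result = 19

The answer is 19.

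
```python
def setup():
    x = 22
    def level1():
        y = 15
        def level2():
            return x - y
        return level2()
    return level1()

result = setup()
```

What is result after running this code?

Step 1: x = 22 in setup. y = 15 in level1.
Step 2: level2() reads x = 22 and y = 15 from enclosing scopes.
Step 3: result = 22 - 15 = 7

The answer is 7.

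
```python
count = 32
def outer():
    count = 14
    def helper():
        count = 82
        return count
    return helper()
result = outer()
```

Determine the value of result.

Step 1: Three scopes define count: global (32), outer (14), helper (82).
Step 2: helper() has its own local count = 82, which shadows both enclosing and global.
Step 3: result = 82 (local wins in LEGB)

The answer is 82.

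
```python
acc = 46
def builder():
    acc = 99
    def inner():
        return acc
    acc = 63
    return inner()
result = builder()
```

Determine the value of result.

Step 1: builder() sets acc = 99, then later acc = 63.
Step 2: inner() is called after acc is reassigned to 63. Closures capture variables by reference, not by value.
Step 3: result = 63

The answer is 63.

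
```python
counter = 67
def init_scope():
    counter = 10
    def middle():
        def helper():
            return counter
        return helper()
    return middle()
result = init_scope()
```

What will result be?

Step 1: init_scope() defines counter = 10. middle() and helper() have no local counter.
Step 2: helper() checks local (none), enclosing middle() (none), enclosing init_scope() and finds counter = 10.
Step 3: result = 10

The answer is 10.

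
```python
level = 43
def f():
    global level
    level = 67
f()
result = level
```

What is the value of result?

Step 1: level = 43 globally.
Step 2: f() declares global level and sets it to 67.
Step 3: After f(), global level = 67. result = 67

The answer is 67.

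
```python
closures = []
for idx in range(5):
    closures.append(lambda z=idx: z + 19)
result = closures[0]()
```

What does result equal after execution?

Step 1: Default argument z=idx captures idx's value at definition time.
Step 2: closures[0] was defined when idx = 0, so z defaults to 0.
Step 3: result = 0 + 19 = 19 (default arg fixes the late binding issue)

The answer is 19.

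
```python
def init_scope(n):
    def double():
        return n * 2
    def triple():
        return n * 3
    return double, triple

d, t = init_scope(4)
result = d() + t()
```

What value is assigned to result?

Step 1: Both closures capture the same n = 4.
Step 2: d() = 4 * 2 = 8, t() = 4 * 3 = 12.
Step 3: result = 8 + 12 = 20

The answer is 20.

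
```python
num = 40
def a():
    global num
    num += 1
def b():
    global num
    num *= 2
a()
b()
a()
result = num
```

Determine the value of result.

Step 1: num = 40.
Step 2: a(): num = 40 + 1 = 41.
Step 3: b(): num = 41 * 2 = 82.
Step 4: a(): num = 82 + 1 = 83

The answer is 83.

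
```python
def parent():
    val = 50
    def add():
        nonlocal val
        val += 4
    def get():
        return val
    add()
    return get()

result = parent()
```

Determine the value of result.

Step 1: val = 50. add() modifies it via nonlocal, get() reads it.
Step 2: add() makes val = 50 + 4 = 54.
Step 3: get() returns 54. result = 54

The answer is 54.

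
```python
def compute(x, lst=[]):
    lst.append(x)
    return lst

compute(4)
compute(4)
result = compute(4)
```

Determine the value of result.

Step 1: Mutable default argument gotcha! The list [] is created once.
Step 2: Each call appends to the SAME list: [4], [4, 4], [4, 4, 4].
Step 3: result = [4, 4, 4]

The answer is [4, 4, 4].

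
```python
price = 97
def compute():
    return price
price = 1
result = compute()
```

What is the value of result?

Step 1: price is first set to 97, then reassigned to 1.
Step 2: compute() is called after the reassignment, so it looks up the current global price = 1.
Step 3: result = 1

The answer is 1.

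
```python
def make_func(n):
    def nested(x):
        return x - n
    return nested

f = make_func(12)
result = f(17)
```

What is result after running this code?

Step 1: make_func(12) creates a closure capturing n = 12.
Step 2: f(17) computes 17 - 12 = 5.
Step 3: result = 5

The answer is 5.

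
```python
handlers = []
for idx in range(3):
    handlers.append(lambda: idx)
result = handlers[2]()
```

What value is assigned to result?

Step 1: The loop creates 3 lambdas, all referencing the same variable idx.
Step 2: After the loop, idx = 2 (final value).
Step 3: handlers[2]() looks up idx at call time and finds 2. This is the late binding gotcha. result = 2

The answer is 2.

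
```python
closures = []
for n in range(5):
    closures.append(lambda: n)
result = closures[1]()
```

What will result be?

Step 1: The loop creates 5 lambdas, all referencing the same variable n.
Step 2: After the loop, n = 4 (final value).
Step 3: closures[1]() looks up n at call time and finds 4. This is the late binding gotcha. result = 4

The answer is 4.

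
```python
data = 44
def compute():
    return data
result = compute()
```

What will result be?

Step 1: data = 44 is defined in the global scope.
Step 2: compute() looks up data. No local data exists, so Python checks the global scope via LEGB rule and finds data = 44.
Step 3: result = 44

The answer is 44.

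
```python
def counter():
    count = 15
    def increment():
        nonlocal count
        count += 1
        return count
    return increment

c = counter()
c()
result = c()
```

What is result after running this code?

Step 1: counter() creates closure with count = 15.
Step 2: Each c() call increments count via nonlocal. After 2 calls: 15 + 2 = 17.
Step 3: result = 17

The answer is 17.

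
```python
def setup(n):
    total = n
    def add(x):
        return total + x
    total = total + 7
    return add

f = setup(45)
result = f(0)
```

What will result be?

Step 1: setup(45) sets total = 45, then total = 45 + 7 = 52.
Step 2: Closures capture by reference, so add sees total = 52.
Step 3: f(0) returns 52 + 0 = 52

The answer is 52.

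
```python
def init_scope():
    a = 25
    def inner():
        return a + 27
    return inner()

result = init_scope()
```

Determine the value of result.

Step 1: init_scope() defines a = 25.
Step 2: inner() reads a = 25 from enclosing scope, returns 25 + 27 = 52.
Step 3: result = 52

The answer is 52.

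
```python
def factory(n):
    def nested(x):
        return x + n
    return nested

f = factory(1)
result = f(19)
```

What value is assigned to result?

Step 1: factory(1) creates a closure that captures n = 1.
Step 2: f(19) calls the closure with x = 19, returning 19 + 1 = 20.
Step 3: result = 20

The answer is 20.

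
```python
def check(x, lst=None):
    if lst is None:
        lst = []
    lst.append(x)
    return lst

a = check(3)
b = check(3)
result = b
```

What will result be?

Step 1: None default with guard creates a NEW list each call.
Step 2: a = [3] (fresh list). b = [3] (another fresh list).
Step 3: result = [3] (this is the fix for mutable default)

The answer is [3].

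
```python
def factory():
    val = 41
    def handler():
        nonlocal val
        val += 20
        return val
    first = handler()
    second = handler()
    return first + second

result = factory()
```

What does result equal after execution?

Step 1: val starts at 41.
Step 2: First call: val = 41 + 20 = 61, returns 61.
Step 3: Second call: val = 61 + 20 = 81, returns 81.
Step 4: result = 61 + 81 = 142

The answer is 142.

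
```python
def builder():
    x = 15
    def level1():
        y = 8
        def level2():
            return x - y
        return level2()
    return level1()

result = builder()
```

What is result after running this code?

Step 1: x = 15 in builder. y = 8 in level1.
Step 2: level2() reads x = 15 and y = 8 from enclosing scopes.
Step 3: result = 15 - 8 = 7

The answer is 7.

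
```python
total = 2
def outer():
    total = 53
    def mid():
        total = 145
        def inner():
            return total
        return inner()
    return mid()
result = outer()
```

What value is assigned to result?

Step 1: Three levels of shadowing: global 2, outer 53, mid 145.
Step 2: inner() finds total = 145 in enclosing mid() scope.
Step 3: result = 145

The answer is 145.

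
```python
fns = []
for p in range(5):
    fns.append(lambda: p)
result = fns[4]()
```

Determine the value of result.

Step 1: The loop creates 5 lambdas, all referencing the same variable p.
Step 2: After the loop, p = 4 (final value).
Step 3: fns[4]() looks up p at call time and finds 4. This is the late binding gotcha. result = 4

The answer is 4.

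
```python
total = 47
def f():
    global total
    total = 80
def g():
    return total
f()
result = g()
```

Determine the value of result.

Step 1: total = 47.
Step 2: f() sets global total = 80.
Step 3: g() reads global total = 80. result = 80

The answer is 80.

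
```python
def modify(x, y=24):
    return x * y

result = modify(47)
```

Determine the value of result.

Step 1: modify(47) uses default y = 24.
Step 2: Returns 47 * 24 = 1128.
Step 3: result = 1128

The answer is 1128.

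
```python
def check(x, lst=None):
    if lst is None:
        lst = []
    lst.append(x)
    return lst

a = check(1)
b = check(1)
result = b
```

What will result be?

Step 1: None default with guard creates a NEW list each call.
Step 2: a = [1] (fresh list). b = [1] (another fresh list).
Step 3: result = [1] (this is the fix for mutable default)

The answer is [1].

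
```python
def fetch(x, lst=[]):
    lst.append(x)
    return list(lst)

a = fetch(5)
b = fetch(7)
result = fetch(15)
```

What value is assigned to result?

Step 1: Default list is shared. list() creates copies for return values.
Step 2: Internal list grows: [5] -> [5, 7] -> [5, 7, 15].
Step 3: result = [5, 7, 15]

The answer is [5, 7, 15].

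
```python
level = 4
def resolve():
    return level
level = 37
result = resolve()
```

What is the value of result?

Step 1: level is first set to 4, then reassigned to 37.
Step 2: resolve() is called after the reassignment, so it looks up the current global level = 37.
Step 3: result = 37

The answer is 37.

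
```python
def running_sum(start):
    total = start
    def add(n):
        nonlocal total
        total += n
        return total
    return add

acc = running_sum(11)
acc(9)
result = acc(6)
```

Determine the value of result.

Step 1: running_sum(11) creates closure with total = 11.
Step 2: First acc(9): total = 11 + 9 = 20.
Step 3: Second acc(6): total = 20 + 6 = 26. result = 26

The answer is 26.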